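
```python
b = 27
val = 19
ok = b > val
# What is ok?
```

Trace:
`b = 27` → b = 27
`val = 19` → val = 19
`ok = b > val` → ok = True
So ok = True

Answer: True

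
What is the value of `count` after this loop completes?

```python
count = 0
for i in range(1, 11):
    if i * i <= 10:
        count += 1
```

Count numbers where i² ≤ 10
`count` takes the values: 0 → 1 → 2 → 3

Answer: 3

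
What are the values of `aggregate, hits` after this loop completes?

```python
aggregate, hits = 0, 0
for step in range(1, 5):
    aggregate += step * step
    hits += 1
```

Sum of squares and count
`aggregate, hits` takes the values: (0, 0) → (1, 0) → (1, 1) → (5, 1) → (5, 2) → (14, 2) → (14, 3) → (30, 3) → (30, 4)

Answer: 30, 4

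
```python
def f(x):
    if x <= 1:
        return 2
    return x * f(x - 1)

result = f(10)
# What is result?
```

f(10) = 10 * 9 * 8 * 7 * 6 * 5 * 4 * 3 * 2 * 2 = 7257600

Answer: 7257600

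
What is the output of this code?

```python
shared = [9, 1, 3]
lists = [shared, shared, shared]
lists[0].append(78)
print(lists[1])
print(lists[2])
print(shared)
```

Key concept: list of same reference.
Step by step:
`shared = [9, 1, 3]` → shared = [9, 1, 3]
`lists = [shared, shared, shared]` → lists = [[9, 1, 3], [9, 1, 3], [9, 1, 3]]
`lists[0].append(78)` → shared = [9, 1, 3, 78]; lists = [[9, 1, 3, 78], [9, 1, 3, 78], [9, 1, 3, 78]]
`print(lists[1])` → prints [9, 1, 3, 78]
`print(lists[2])` → prints [9, 1, 3, 78]
`print(shared)` → prints [9, 1, 3, 78]

Answer:
[9, 1, 3, 78]
[9, 1, 3, 78]
[9, 1, 3, 78]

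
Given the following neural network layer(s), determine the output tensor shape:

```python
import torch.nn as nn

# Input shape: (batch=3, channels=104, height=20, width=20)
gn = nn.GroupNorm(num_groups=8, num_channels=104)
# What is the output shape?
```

Input: (3, 104, 20, 20) -> Output: (3, 104, 20, 20)

Answer: (3, 104, 20, 20)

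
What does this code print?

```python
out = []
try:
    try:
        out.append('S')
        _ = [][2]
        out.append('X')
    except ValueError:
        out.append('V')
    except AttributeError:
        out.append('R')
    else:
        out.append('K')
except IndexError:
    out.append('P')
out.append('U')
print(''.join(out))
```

Execution trace: 'S' (try body) → 'P' (outer except IndexError) → 'U' (after the try/except). Output: SPU

Answer: SPU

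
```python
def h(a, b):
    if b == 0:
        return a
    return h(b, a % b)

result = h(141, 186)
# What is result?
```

h(141, 186) -> h(186, 141) -> h(141, 45) -> h(45, 6) -> h(6, 3) -> h(3, 0) -> 3

Answer: 3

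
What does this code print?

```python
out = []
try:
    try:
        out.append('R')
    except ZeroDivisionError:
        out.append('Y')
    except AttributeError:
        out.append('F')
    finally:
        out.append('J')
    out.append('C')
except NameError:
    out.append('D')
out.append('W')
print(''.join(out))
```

Execution trace: 'R' (inner try body, no exception) → 'J' (inner finally) → 'C' (try body, no exception) → 'W' (after the try/except). Output: RJCW

Answer: RJCW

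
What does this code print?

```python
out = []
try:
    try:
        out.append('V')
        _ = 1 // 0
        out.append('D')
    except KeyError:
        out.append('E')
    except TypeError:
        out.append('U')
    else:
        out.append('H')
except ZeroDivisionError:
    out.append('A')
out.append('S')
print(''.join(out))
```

Execution trace: 'V' (try body) → 'A' (outer except ZeroDivisionError) → 'S' (after the try/except). Output: VAS

Answer: VAS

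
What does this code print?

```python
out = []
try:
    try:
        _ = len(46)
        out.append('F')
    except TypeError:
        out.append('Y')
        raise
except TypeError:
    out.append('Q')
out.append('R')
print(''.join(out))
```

Execution trace: 'Y' (inner except TypeError) → 'Q' (outer except TypeError) → 'R' (after the try/except). Output: YQR

Answer: YQR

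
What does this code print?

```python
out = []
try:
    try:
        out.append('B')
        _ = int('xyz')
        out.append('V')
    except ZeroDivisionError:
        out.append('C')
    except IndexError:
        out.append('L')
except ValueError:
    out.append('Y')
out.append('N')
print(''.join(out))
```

Execution trace: 'B' (try body) → 'Y' (outer except ValueError) → 'N' (after the try/except). Output: BYN

Answer: BYN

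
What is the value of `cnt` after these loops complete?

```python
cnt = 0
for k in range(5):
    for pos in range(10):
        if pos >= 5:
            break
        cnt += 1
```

Inner breaks at 5, outer runs 5 times
`cnt` takes the values: 0 → 1 → 2 → 3 → 4 → 5 → 6 → 7 → 8 → 9 → 10 → 11 → 12 → 13 → 14 → 15 → 16 → 17 → 18 → 19 → 20 → 21 → 22 → 23 → 24 → 25

Answer: 25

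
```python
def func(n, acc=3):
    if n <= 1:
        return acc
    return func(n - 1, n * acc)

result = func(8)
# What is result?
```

Accumulator trace (n, acc): (8, 3) -> (7, 24) -> (6, 168) -> (5, 1008) -> (4, 5040) -> (3, 20160) -> (2, 60480) -> (1, 120960) -> return 120960

Answer: 120960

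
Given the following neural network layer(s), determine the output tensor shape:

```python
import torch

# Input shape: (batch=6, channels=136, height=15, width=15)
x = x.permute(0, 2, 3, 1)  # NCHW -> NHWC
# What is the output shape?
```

Input: (6, 136, 15, 15) -> Output: (6, 15, 15, 136)

Answer: (6, 15, 15, 136)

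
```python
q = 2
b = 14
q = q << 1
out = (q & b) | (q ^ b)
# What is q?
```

Trace:
`q = 2` → q = 2
`b = 14` → b = 14
`q = q << 1` → q = 4
`out = (q & b) | (q ^ b)` → out = 14
So q = 4

Answer: 4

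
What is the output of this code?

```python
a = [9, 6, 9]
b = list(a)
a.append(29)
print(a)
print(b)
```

Key concept: list() constructor creates copy.
Step by step:
`a = [9, 6, 9]` → a = [9, 6, 9]
`b = list(a)` → b = [9, 6, 9]
`a.append(29)` → a = [9, 6, 9, 29]
`print(a)` → prints [9, 6, 9, 29]
`print(b)` → prints [9, 6, 9]

Answer:
[9, 6, 9, 29]
[9, 6, 9]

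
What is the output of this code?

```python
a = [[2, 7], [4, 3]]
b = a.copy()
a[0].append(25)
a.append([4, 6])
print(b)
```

Key concept: shallow copy with nested lists.
Step by step:
`a = [[2, 7], [4, 3]]` → a = [[2, 7], [4, 3]]
`b = a.copy()` → b = [[2, 7], [4, 3]]
`a[0].append(25)` → a = [[2, 7, 25], [4, 3]]; b = [[2, 7, 25], [4, 3]]
`a.append([4, 6])` → a = [[2, 7, 25], [4, 3], [4, 6]]
`print(b)` → prints [[2, 7, 25], [4, 3]]

Answer: [[2, 7, 25], [4, 3]]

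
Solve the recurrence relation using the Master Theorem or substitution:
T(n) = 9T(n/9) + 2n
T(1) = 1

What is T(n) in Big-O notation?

By Master Theorem: a=9, b=9, f(n)=2n. Since log_9(9) = 1 and f(n) = Θ(n^1), Case 2 applies. T(n) = O(n log n).

Answer: O(n log n)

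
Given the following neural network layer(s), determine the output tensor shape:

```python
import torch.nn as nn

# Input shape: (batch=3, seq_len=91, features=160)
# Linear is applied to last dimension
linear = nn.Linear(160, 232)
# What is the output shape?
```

Input: (3, 91, 160) -> Output: (3, 91, 232)

Answer: (3, 91, 232)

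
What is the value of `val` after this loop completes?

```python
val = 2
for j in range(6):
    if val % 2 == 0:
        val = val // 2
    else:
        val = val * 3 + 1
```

Collatz-style transformation from 2
`val` takes the values: 2 → 1 → 4 → 2 → 1 → 4 → 2

Answer: 2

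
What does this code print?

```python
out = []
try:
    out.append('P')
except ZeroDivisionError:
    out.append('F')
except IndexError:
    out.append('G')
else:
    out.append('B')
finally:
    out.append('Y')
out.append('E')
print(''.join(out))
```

Execution trace: 'P' (try body, no exception) → 'B' (else) → 'Y' (finally) → 'E' (after the try/except). Output: PBYE

Answer: PBYE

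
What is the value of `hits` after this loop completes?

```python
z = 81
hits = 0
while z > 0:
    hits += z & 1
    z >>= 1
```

Count set bits in 81 (binary: 0b1010001)
`hits` takes the values: 0 → 1 → 2 → 3

Answer: 3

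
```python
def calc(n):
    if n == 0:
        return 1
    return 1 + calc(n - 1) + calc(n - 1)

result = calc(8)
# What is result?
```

calc(n) = 1 + 2·calc(n-1), calc(0)=1. Closed form: (1+1)·2^8 - 1 = 511.

Answer: 511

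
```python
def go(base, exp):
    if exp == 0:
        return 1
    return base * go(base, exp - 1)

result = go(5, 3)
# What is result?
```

go(5, 3) = 5 * 5 * 5 = 125

Answer: 125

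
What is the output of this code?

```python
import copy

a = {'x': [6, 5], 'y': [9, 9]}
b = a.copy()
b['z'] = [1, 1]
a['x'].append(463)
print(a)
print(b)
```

Key concept: shallow copy of dict with mutable values.
Step by step:
`a = {'x': [6, 5], 'y': [9, 9]}` → a = {'x': [6, 5], 'y': [9, 9]}
`b = a.copy()` → b = {'x': [6, 5], 'y': [9, 9]}
`b['z'] = [1, 1]` → b = {'x': [6, 5], 'y': [9, 9], 'z': [1, 1]}
`a['x'].append(463)` → a = {'x': [6, 5, 463], 'y': [9, 9]}; b = {'x': [6, 5, 463], 'y': [9, 9], 'z': [1, 1]}
`print(a)` → prints {'x': [6, 5, 463], 'y': [9, 9]}
`print(b)` → prints {'x': [6, 5, 463], 'y': [9, 9], 'z': [1, 1]}

Answer:
{'x': [6, 5, 463], 'y': [9, 9]}
{'x': [6, 5, 463], 'y': [9, 9], 'z': [1, 1]}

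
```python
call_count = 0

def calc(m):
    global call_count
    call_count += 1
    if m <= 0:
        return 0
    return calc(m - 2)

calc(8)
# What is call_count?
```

Linear recursion stepping by 2: 5 calls from m=8 down to ≤0.

Answer: 5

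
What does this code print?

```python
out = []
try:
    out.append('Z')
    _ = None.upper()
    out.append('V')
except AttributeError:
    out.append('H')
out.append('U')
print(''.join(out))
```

Execution trace: 'Z' (try body) → 'H' (except AttributeError) → 'U' (after the try/except). Output: ZHU

Answer: ZHU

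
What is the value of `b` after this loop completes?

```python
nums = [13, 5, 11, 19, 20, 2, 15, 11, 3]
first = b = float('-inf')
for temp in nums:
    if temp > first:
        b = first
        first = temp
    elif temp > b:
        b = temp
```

Second largest (with repeats) in [13, 5, 11, 19, 20, 2, 15, 11, 3]
`b` takes the values: -inf → 5 → 11 → 13 → 19

Answer: 19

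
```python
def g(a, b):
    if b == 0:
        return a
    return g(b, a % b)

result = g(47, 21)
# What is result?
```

g(47, 21) -> g(21, 5) -> g(5, 1) -> g(1, 0) -> 1

Answer: 1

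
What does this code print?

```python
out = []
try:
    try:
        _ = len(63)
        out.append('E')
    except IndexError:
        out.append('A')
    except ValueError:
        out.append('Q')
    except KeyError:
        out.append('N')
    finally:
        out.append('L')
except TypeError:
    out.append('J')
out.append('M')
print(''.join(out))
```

Execution trace: 'L' (inner finally) → 'J' (outer except TypeError) → 'M' (after the try/except). Output: LJM

Answer: LJM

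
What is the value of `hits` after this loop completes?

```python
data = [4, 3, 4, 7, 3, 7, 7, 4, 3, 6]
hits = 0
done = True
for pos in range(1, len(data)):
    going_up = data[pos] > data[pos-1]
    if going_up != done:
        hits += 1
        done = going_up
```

Count direction changes in [4, 3, 4, 7, 3, 7, 7, 4, 3, 6]
`hits` takes the values: 0 → 1 → 2 → 3 → 4 → 5 → 6

Answer: 6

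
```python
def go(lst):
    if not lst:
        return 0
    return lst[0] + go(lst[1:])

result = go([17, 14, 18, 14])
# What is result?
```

17 + 14 + 18 + 14 + 0 = 63

Answer: 63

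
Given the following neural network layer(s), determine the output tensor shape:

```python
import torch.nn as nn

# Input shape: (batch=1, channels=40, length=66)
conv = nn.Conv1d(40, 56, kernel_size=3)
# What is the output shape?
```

Input: (1, 40, 66) -> Output: (1, 56, 64)

Answer: (1, 56, 64)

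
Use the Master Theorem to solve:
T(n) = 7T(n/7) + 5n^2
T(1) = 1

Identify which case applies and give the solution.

a=7, b=7, f(n)=5n^2. log_7(7) = 1. Since c=2 > 1 and the regularity condition holds (7(n/7)^2 = (7/7^2)n^2 with 7/7^2 < 1), Case 3 applies: T(n) = Θ(f(n)) = O(n^2).

Answer: O(n^2) - Case 3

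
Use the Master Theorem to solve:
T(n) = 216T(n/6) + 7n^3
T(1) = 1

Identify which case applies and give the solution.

a=216, b=6, f(n)=7n^3. log_6(216) = 3. Since c=3 = 3, Case 2 applies: T(n) = Θ(n^log_b(a) · log n) = O(n^3 log n).

Answer: O(n^3 log n) - Case 2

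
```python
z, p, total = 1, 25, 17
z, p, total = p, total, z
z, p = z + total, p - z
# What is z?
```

Trace:
`z, p, total = 1, 25, 17` → z = 1; p = 25; total = 17
`z, p, total = p, total, z` → z = 25; p = 17; total = 1
`z, p = z + total, p - z` → z = 26; p = -8
So z = 26

Answer: 26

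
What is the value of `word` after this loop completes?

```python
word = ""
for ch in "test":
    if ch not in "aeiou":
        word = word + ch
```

Remove vowels from 'test'
`word` takes the values: "" → "t" → "ts" → "tst"

Answer: "tst"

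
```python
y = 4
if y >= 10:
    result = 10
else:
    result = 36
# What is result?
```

Trace:
`y = 4` → y = 4
`if y >= 10: ...` → y >= 10 is False, take else branch → result = 36
So result = 36

Answer: 36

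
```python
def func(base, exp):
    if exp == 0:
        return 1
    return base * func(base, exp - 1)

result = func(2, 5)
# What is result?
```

func(2, 5) = 2 * 2 * 2 * 2 * 2 = 32

Answer: 32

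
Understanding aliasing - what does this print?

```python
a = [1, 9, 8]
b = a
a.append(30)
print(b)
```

Key concept: basic list aliasing.
Step by step:
`a = [1, 9, 8]` → a = [1, 9, 8]
`b = a` → b = [1, 9, 8] (same object as a)
`a.append(30)` → a = [1, 9, 8, 30] (same object as b); b = [1, 9, 8, 30] (same object as a)
`print(b)` → prints [1, 9, 8, 30]

Answer: [1, 9, 8, 30]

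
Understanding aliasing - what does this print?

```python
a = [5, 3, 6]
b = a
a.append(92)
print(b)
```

Key concept: basic list aliasing.
Step by step:
`a = [5, 3, 6]` → a = [5, 3, 6]
`b = a` → b = [5, 3, 6] (same object as a)
`a.append(92)` → a = [5, 3, 6, 92] (same object as b); b = [5, 3, 6, 92] (same object as a)
`print(b)` → prints [5, 3, 6, 92]

Answer: [5, 3, 6, 92]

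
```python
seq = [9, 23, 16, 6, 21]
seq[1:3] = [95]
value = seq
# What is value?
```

Trace:
`seq = [9, 23, 16, 6, 21]` → seq = [9, 23, 16, 6, 21]
`seq[1:3] = [95]` → seq = [9, 95, 6, 21]
`value = seq` → value = [9, 95, 6, 21]
So value = [9, 95, 6, 21]

Answer: [9, 95, 6, 21]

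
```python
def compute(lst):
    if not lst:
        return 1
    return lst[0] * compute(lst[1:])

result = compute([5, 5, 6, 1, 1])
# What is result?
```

Product over [5, 5, 6, 1, 1] = 5 * 5 * 6 * 1 * 1 = 150

Answer: 150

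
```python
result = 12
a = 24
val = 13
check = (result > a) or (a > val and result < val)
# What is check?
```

Trace:
`result = 12` → result = 12
`a = 24` → a = 24
`val = 13` → val = 13
`check = (result > a) or (a > val and result < val)` → check = True
So check = True

Answer: True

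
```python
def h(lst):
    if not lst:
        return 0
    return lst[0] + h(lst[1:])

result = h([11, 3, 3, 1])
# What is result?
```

11 + 3 + 3 + 1 + 0 = 18

Answer: 18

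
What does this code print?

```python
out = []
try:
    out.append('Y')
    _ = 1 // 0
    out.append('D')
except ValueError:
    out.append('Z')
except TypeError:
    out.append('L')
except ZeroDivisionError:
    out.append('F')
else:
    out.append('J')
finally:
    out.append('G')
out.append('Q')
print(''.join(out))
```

Execution trace: 'Y' (try body) → 'F' (except ZeroDivisionError) → 'G' (finally) → 'Q' (after the try/except). Output: YFGQ

Answer: YFGQ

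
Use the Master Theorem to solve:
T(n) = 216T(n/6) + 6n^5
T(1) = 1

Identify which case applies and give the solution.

a=216, b=6, f(n)=6n^5. log_6(216) = 3. Since c=5 > 3 and the regularity condition holds (216(n/6)^5 = (216/6^5)n^5 with 216/6^5 < 1), Case 3 applies: T(n) = Θ(f(n)) = O(n^5).

Answer: O(n^5) - Case 3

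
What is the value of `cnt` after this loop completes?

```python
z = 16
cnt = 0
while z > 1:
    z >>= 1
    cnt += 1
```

Count right shifts until 1
`cnt` takes the values: 0 → 1 → 2 → 3 → 4

Answer: 4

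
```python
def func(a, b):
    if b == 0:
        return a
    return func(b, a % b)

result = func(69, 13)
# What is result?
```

func(69, 13) -> func(13, 4) -> func(4, 1) -> func(1, 0) -> 1

Answer: 1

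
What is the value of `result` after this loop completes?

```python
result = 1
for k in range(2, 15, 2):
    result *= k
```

Product of even numbers 2 to 14
`result` takes the values: 1 → 2 → 8 → 48 → 384 → 3840 → 46080 → 645120

Answer: 645120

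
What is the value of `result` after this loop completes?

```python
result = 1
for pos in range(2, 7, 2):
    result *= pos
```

Product of even numbers 2 to 6
`result` takes the values: 1 → 2 → 8 → 48

Answer: 48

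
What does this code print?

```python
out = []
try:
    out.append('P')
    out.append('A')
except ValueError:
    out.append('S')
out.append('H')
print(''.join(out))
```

Execution trace: 'P' (try body) → 'A' (try body, no exception) → 'H' (after the try/except). Output: PAH

Answer: PAH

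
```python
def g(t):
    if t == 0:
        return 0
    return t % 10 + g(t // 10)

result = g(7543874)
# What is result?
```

Sum of digits of 7543874: 4 + 7 + 8 + 3 + 4 + 5 + 7 = 38

Answer: 38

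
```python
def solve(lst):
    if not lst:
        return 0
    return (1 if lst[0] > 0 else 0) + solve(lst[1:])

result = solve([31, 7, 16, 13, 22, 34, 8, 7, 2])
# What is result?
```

Count of positive elements in [31, 7, 16, 13, 22, 34, 8, 7, 2] = 9

Answer: 9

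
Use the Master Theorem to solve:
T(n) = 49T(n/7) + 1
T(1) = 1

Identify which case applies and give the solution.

a=49, b=7, f(n)=1. log_7(49) = 2. Since c=0 < 2, Case 1 applies: T(n) = Θ(n^log_b(a)) = O(n^2).

Answer: O(n^2) - Case 1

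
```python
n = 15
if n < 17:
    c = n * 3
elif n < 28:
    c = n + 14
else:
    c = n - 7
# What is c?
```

Trace:
`n = 15` → n = 15
`if n < 17: ...` → n < 17 is True → c = 45
So c = 45

Answer: 45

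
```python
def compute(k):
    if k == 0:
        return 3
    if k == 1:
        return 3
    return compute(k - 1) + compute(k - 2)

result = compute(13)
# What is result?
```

Build up from base cases: compute(0)=3, compute(1)=3, compute(2)=6, compute(3)=9, compute(4)=15, compute(5)=24, compute(6)=39, ..., compute(13)=1131

Answer: 1131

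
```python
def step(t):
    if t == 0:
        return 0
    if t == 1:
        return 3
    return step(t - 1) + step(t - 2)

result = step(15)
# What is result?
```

Build up from base cases: step(0)=0, step(1)=3, step(2)=3, step(3)=6, step(4)=9, step(5)=15, step(6)=24, ..., step(15)=1830

Answer: 1830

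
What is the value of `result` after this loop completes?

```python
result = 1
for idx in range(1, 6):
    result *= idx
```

5! = 120
`result` takes the values: 1 → 2 → 6 → 24 → 120

Answer: 120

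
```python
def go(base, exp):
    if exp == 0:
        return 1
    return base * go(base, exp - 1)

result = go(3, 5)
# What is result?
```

go(3, 5) = 3 * 3 * 3 * 3 * 3 = 243

Answer: 243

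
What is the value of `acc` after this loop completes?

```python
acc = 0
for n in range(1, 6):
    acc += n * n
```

Sum of squares 1² to 5² = 55
`acc` takes the values: 0 → 1 → 5 → 14 → 30 → 55

Answer: 55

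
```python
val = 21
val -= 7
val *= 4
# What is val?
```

Trace:
`val = 21` → val = 21
`val -= 7` → val = 14
`val *= 4` → val = 56
So val = 56

Answer: 56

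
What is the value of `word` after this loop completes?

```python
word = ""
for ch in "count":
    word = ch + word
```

Reverse 'count'
`word` takes the values: "" → "c" → "oc" → "uoc" → "nuoc" → "tnuoc"

Answer: "tnuoc"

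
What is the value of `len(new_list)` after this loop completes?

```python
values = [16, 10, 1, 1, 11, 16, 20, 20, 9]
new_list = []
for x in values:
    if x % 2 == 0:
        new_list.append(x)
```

Count even numbers in [16, 10, 1, 1, 11, 16, 20, 20, 9]
`new_list` takes the values: [] → [16] → [16, 10] → [16, 10, 16] → [16, 10, 16, 20] → [16, 10, 16, 20, 20]
So `len(new_list)` = 5

Answer: 5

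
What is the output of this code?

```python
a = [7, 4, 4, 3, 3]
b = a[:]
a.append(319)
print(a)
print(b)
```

Key concept: slice [:] creates copy.
Step by step:
`a = [7, 4, 4, 3, 3]` → a = [7, 4, 4, 3, 3]
`b = a[:]` → b = [7, 4, 4, 3, 3]
`a.append(319)` → a = [7, 4, 4, 3, 3, 319]
`print(a)` → prints [7, 4, 4, 3, 3, 319]
`print(b)` → prints [7, 4, 4, 3, 3]

Answer:
[7, 4, 4, 3, 3, 319]
[7, 4, 4, 3, 3]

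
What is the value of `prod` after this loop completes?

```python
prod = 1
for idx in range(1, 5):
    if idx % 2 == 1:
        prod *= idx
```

Product of odd numbers 1 to 4
`prod` takes the values: 1 → 3

Answer: 3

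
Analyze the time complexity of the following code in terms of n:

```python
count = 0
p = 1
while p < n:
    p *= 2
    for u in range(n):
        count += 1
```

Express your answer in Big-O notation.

Each loop level contributes: log n × n. Multiplying the contributions gives O(n log n).

Answer: O(n log n)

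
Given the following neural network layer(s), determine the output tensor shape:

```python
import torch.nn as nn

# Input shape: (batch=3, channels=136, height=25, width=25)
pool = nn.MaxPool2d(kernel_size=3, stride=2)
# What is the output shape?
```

Input: (3, 136, 25, 25) -> Output: (3, 136, 12, 12)

Answer: (3, 136, 12, 12)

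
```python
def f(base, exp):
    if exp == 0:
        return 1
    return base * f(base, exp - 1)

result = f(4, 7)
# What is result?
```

f(4, 7) = 4 * 4 * 4 * 4 * 4 * 4 * 4 = 16384

Answer: 16384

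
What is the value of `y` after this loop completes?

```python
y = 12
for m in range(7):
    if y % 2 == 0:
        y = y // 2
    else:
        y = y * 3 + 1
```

Collatz-style transformation from 12
`y` takes the values: 12 → 6 → 3 → 10 → 5 → 16 → 8 → 4

Answer: 4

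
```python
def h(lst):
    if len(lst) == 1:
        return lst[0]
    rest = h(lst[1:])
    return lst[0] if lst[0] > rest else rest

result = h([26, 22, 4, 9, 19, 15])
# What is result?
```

Recursive max over [26, 22, 4, 9, 19, 15] = 26

Answer: 26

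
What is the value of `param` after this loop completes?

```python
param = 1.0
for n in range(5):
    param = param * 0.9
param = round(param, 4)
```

Exponential decay: 1.0 * 0.9^5
`param` takes the values: 1.0 → 0.9 → 0.81 → 0.729 → 0.6561 → 0.59049 → 0.5905

Answer: 0.5905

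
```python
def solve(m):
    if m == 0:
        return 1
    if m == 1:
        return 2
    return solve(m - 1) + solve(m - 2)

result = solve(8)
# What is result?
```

Build up from base cases: solve(0)=1, solve(1)=2, solve(2)=3, solve(3)=5, solve(4)=8, solve(5)=13, solve(6)=21, ..., solve(8)=55

Answer: 55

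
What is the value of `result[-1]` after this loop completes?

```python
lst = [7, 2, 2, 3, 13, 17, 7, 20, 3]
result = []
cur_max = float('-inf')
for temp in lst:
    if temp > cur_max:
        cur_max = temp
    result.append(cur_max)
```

Running max ends at 20
`result` takes the values: [] → [7] → [7, 7] → [7, 7, 7] → [7, 7, 7, 7] → [7, 7, 7, 7, 13] → [7, 7, 7, 7, 13, 17] → [7, 7, 7, 7, 13, 17, 17] → [7, 7, 7, 7, 13, 17, 17, 20] → [7, 7, 7, 7, 13, 17, 17, 20, 20]
So `result[-1]` = 20

Answer: 20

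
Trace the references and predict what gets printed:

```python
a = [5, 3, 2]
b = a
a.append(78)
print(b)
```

Key concept: basic list aliasing.
Step by step:
`a = [5, 3, 2]` → a = [5, 3, 2]
`b = a` → b = [5, 3, 2] (same object as a)
`a.append(78)` → a = [5, 3, 2, 78] (same object as b); b = [5, 3, 2, 78] (same object as a)
`print(b)` → prints [5, 3, 2, 78]

Answer: [5, 3, 2, 78]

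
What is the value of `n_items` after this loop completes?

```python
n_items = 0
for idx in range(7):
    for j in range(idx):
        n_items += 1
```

Triangle number: 0+1+2+...+6
`n_items` takes the values: 0 → 1 → 2 → 3 → 4 → 5 → 6 → 7 → 8 → 9 → 10 → 11 → 12 → 13 → 14 → 15 → 16 → 17 → 18 → 19 → 20 → 21

Answer: 21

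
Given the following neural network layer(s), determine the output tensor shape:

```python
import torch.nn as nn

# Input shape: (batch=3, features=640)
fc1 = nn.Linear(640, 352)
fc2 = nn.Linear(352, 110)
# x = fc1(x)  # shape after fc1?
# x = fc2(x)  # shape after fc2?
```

Input: (3, 640) -> after fc1: (3, 352) -> Output: (3, 110)

Answer: (3, 110)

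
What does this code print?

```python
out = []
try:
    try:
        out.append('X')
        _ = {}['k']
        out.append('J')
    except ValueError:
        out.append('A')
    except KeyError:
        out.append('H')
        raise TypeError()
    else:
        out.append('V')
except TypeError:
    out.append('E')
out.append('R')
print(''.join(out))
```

Execution trace: 'X' (inner try body) → 'H' (inner except KeyError) → 'E' (outer except TypeError) → 'R' (after the try/except). Output: XHER

Answer: XHER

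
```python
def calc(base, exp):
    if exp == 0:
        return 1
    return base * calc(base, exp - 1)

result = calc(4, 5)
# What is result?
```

calc(4, 5) = 4 * 4 * 4 * 4 * 4 = 1024

Answer: 1024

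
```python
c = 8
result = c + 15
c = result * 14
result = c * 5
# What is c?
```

Trace:
`c = 8` → c = 8
`result = c + 15` → result = 23
`c = result * 14` → c = 322
`result = c * 5` → result = 1610
So c = 322

Answer: 322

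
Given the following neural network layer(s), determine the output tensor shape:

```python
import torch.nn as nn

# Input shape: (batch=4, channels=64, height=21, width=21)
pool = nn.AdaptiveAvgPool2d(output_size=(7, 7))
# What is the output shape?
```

Input: (4, 64, 21, 21) -> Output: (4, 64, 7, 7)

Answer: (4, 64, 7, 7)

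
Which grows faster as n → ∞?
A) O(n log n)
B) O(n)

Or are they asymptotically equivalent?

O(n log n) vs O(n): Higher order terms dominate.

Answer: A) O(n log n) grows faster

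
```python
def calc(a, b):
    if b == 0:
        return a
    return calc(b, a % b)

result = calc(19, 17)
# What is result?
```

calc(19, 17) -> calc(17, 2) -> calc(2, 1) -> calc(1, 0) -> 1

Answer: 1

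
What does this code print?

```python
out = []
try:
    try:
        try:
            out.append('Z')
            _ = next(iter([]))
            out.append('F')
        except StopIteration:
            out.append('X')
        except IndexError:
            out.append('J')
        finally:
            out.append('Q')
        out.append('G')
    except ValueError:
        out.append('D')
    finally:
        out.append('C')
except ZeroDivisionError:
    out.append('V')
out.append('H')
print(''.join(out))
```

Execution trace: 'Z' (inner try body) → 'X' (inner except StopIteration) → 'Q' (inner finally) → 'G' (try body, no exception) → 'C' (finally) → 'H' (after the try/except). Output: ZXQGCH

Answer: ZXQGCH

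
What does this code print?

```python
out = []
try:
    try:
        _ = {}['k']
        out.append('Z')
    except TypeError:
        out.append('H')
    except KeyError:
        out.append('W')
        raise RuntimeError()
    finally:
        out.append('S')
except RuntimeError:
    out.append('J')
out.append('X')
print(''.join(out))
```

Execution trace: 'W' (inner except KeyError) → 'S' (inner finally) → 'J' (outer except RuntimeError) → 'X' (after the try/except). Output: WSJX

Answer: WSJX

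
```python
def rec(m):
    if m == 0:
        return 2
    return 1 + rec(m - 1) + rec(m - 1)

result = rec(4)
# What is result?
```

rec(m) = 1 + 2·rec(m-1), rec(0)=2. Closed form: (2+1)·2^4 - 1 = 47.

Answer: 47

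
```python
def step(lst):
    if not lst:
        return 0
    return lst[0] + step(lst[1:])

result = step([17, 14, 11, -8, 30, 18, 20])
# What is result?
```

17 + 14 + 11 + (-8) + 30 + 18 + 20 + 0 = 102

Answer: 102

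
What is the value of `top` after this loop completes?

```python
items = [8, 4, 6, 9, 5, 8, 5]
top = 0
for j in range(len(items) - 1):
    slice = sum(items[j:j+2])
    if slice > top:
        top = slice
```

Max sum of 2-element window in [8, 4, 6, 9, 5, 8, 5]
`top` takes the values: 0 → 12 → 15

Answer: 15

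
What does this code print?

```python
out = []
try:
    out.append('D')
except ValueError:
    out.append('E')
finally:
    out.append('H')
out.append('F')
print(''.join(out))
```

Execution trace: 'D' (try body, no exception) → 'H' (finally) → 'F' (after the try/except). Output: DHF

Answer: DHF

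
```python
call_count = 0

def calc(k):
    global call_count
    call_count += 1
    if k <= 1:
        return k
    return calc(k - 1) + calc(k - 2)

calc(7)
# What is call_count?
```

Calls(k) = 1 + Calls(k-1) + Calls(k-2); Calls(0)=Calls(1)=1. For k=7 this gives 41.

Answer: 41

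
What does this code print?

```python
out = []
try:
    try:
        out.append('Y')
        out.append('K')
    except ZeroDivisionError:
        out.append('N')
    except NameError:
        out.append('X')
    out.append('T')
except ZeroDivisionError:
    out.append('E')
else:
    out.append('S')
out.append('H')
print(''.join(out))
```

Execution trace: 'Y' (inner try body) → 'K' (inner try body, no exception) → 'T' (try body, no exception) → 'S' (else) → 'H' (after the try/except). Output: YKTSH

Answer: YKTSH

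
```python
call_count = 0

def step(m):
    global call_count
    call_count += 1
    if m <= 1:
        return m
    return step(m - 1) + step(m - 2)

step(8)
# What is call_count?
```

Calls(m) = 1 + Calls(m-1) + Calls(m-2); Calls(0)=Calls(1)=1. For m=8 this gives 67.

Answer: 67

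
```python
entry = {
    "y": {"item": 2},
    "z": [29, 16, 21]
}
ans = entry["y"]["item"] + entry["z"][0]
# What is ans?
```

Trace:
`entry = { ...` → entry = {'y': {'item': 2}, 'z': [29, 16, 21]}
`ans = entry["y"]["item"] + entry["z"][0]` → ans = 31
So ans = 31

Answer: 31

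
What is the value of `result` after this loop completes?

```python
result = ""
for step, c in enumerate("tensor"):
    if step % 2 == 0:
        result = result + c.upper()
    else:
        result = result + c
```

Uppercase even positions in 'tensor'
`result` takes the values: "" → "T" → "Te" → "TeN" → "TeNs" → "TeNsO" → "TeNsOr"

Answer: "TeNsOr"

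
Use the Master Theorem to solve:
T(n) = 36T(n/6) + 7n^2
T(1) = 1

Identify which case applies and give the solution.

a=36, b=6, f(n)=7n^2. log_6(36) = 2. Since c=2 = 2, Case 2 applies: T(n) = Θ(n^log_b(a) · log n) = O(n^2 log n).

Answer: O(n^2 log n) - Case 2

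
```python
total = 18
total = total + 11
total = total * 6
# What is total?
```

Trace:
`total = 18` → total = 18
`total = total + 11` → total = 29
`total = total * 6` → total = 174
So total = 174

Answer: 174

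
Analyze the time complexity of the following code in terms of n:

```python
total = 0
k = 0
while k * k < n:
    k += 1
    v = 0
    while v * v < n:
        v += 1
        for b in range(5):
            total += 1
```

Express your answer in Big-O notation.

Each loop level contributes: √n × √n × 1. Multiplying the contributions gives O(n).

Answer: O(n)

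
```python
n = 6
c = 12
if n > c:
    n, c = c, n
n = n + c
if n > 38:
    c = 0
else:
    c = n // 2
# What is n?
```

Trace:
`n = 6` → n = 6
`c = 12` → c = 12
`if n > c: ...` → n > c is False → no variable changes
`n = n + c` → n = 18
`if n > 38: ...` → n > 38 is False, take else branch → c = 9
So n = 18

Answer: 18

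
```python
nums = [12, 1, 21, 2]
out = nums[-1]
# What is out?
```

Trace:
`nums = [12, 1, 21, 2]` → nums = [12, 1, 21, 2]
`out = nums[-1]` → out = 2
So out = 2

Answer: 2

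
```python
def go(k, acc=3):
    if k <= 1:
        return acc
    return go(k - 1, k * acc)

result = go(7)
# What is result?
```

Accumulator trace (n, acc): (7, 3) -> (6, 21) -> (5, 126) -> (4, 630) -> (3, 2520) -> (2, 7560) -> (1, 15120) -> return 15120

Answer: 15120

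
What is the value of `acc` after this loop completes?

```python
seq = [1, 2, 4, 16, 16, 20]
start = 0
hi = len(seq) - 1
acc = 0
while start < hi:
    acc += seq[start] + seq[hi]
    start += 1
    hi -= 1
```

Sum of pairs from ends
`acc` takes the values: 0 → 21 → 39 → 59

Answer: 59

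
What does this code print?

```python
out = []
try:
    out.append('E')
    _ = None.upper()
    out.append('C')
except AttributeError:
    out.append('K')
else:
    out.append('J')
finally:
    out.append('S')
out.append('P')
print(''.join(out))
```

Execution trace: 'E' (try body) → 'K' (except AttributeError) → 'S' (finally) → 'P' (after the try/except). Output: EKSP

Answer: EKSP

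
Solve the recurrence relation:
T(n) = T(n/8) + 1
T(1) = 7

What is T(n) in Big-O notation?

Each step divides n by 8 and adds 1. After log_8(n) steps we reach T(1)=7. So T(n) = 1·log_8(n) + 7 = O(log n).

Answer: O(log n)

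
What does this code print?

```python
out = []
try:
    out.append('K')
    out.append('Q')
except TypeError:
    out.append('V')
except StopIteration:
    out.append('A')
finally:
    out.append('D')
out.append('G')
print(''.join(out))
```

Execution trace: 'K' (try body) → 'Q' (try body, no exception) → 'D' (finally) → 'G' (after the try/except). Output: KQDG

Answer: KQDG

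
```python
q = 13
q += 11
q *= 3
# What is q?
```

Trace:
`q = 13` → q = 13
`q += 11` → q = 24
`q *= 3` → q = 72
So q = 72

Answer: 72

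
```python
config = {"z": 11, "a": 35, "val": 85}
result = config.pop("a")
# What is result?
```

Trace:
`config = {"z": 11, "a": 35, "val": 85}` → config = {'z': 11, 'a': 35, 'val': 85}
`result = config.pop("a")` → config = {'z': 11, 'val': 85}; result = 35
So result = 35

Answer: 35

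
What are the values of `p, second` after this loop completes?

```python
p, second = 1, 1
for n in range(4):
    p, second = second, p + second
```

Fibonacci: after 4 iterations
`p, second` takes the values: (1, 1) → (1, 2) → (2, 3) → (3, 5) → (5, 8)

Answer: 5, 8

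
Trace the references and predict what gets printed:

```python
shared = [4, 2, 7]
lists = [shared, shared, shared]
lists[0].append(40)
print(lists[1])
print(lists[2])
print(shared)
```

Key concept: list of same reference.
Step by step:
`shared = [4, 2, 7]` → shared = [4, 2, 7]
`lists = [shared, shared, shared]` → lists = [[4, 2, 7], [4, 2, 7], [4, 2, 7]]
`lists[0].append(40)` → shared = [4, 2, 7, 40]; lists = [[4, 2, 7, 40], [4, 2, 7, 40], [4, 2, 7, 40]]
`print(lists[1])` → prints [4, 2, 7, 40]
`print(lists[2])` → prints [4, 2, 7, 40]
`print(shared)` → prints [4, 2, 7, 40]

Answer:
[4, 2, 7, 40]
[4, 2, 7, 40]
[4, 2, 7, 40]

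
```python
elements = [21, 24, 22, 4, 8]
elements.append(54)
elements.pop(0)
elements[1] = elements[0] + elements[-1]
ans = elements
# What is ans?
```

Trace:
`elements = [21, 24, 22, 4, 8]` → elements = [21, 24, 22, 4, 8]
`elements.append(54)` → elements = [21, 24, 22, 4, 8, 54]
`elements.pop(0)` → elements = [24, 22, 4, 8, 54]
`elements[1] = elements[0] + elements[-1]` → elements = [24, 78, 4, 8, 54]
`ans = elements` → ans = [24, 78, 4, 8, 54]
So ans = [24, 78, 4, 8, 54]

Answer: [24, 78, 4, 8, 54]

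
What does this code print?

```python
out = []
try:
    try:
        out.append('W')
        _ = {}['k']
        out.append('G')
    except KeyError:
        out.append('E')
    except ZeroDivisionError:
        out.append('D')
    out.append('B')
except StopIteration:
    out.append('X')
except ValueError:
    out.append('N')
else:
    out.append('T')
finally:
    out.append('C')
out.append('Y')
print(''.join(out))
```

Execution trace: 'W' (inner try body) → 'E' (inner except KeyError) → 'B' (try body, no exception) → 'T' (else) → 'C' (finally) → 'Y' (after the try/except). Output: WEBTCY

Answer: WEBTCY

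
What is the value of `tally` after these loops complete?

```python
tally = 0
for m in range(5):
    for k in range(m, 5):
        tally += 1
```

Upper triangle: 5 + 4 + ... + 1
`tally` takes the values: 0 → 1 → 2 → 3 → 4 → 5 → 6 → 7 → 8 → 9 → 10 → 11 → 12 → 13 → 14 → 15

Answer: 15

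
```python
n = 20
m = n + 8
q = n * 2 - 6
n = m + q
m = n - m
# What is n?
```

Trace:
`n = 20` → n = 20
`m = n + 8` → m = 28
`q = n * 2 - 6` → q = 34
`n = m + q` → n = 62
`m = n - m` → m = 34
So n = 62

Answer: 62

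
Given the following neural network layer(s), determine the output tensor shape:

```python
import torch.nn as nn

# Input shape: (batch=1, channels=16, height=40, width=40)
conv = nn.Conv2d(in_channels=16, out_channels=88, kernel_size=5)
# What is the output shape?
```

Input: (1, 16, 40, 40) -> Output: (1, 88, 36, 36)

Answer: (1, 88, 36, 36)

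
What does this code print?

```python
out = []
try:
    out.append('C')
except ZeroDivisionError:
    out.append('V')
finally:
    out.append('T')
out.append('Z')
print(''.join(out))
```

Execution trace: 'C' (try body, no exception) → 'T' (finally) → 'Z' (after the try/except). Output: CTZ

Answer: CTZ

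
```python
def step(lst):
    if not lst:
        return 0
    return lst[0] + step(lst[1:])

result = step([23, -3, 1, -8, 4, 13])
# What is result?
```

23 + (-3) + 1 + (-8) + 4 + 13 + 0 = 30

Answer: 30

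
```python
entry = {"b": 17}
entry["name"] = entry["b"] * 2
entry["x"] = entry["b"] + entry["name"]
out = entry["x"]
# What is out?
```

Trace:
`entry = {"b": 17}` → entry = {'b': 17}
`entry["name"] = entry["b"] * 2` → entry = {'b': 17, 'name': 34}
`entry["x"] = entry["b"] + entry["name"]` → entry = {'b': 17, 'name': 34, 'x': 51}
`out = entry["x"]` → out = 51
So out = 51

Answer: 51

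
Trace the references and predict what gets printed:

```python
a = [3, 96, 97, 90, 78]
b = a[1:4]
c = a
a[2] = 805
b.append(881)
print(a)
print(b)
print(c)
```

Key concept: slice vs alias.
Step by step:
`a = [3, 96, 97, 90, 78]` → a = [3, 96, 97, 90, 78]
`b = a[1:4]` → b = [96, 97, 90]
`c = a` → c = [3, 96, 97, 90, 78] (same object as a)
`a[2] = 805` → a = [3, 96, 805, 90, 78] (same object as c); c = [3, 96, 805, 90, 78] (same object as a)
`b.append(881)` → b = [96, 97, 90, 881]
`print(a)` → prints [3, 96, 805, 90, 78]
`print(b)` → prints [96, 97, 90, 881]
`print(c)` → prints [3, 96, 805, 90, 78]

Answer:
[3, 96, 805, 90, 78]
[96, 97, 90, 881]
[3, 96, 805, 90, 78]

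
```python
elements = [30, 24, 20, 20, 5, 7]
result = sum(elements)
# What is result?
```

Trace:
`elements = [30, 24, 20, 20, 5, 7]` → elements = [30, 24, 20, 20, 5, 7]
`result = sum(elements)` → result = 106
So result = 106

Answer: 106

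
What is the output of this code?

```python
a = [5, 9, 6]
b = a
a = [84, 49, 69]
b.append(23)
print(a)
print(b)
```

Key concept: rebinding vs mutation: a is rebound to a new list, b still points at the original.
Step by step:
`a = [5, 9, 6]` → a = [5, 9, 6]
`b = a` → b = [5, 9, 6] (same object as a)
`a = [84, 49, 69]` → a = [84, 49, 69]
`b.append(23)` → b = [5, 9, 6, 23]
`print(a)` → prints [84, 49, 69]
`print(b)` → prints [5, 9, 6, 23]

Answer:
[84, 49, 69]
[5, 9, 6, 23]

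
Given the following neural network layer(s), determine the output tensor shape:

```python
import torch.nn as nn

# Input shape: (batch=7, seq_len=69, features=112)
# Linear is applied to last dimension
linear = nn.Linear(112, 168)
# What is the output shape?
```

Input: (7, 69, 112) -> Output: (7, 69, 168)

Answer: (7, 69, 168)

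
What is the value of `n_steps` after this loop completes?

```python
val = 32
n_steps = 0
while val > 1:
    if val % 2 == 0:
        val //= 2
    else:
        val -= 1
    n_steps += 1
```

Steps to reduce 32 to 1
`n_steps` takes the values: 0 → 1 → 2 → 3 → 4 → 5

Answer: 5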